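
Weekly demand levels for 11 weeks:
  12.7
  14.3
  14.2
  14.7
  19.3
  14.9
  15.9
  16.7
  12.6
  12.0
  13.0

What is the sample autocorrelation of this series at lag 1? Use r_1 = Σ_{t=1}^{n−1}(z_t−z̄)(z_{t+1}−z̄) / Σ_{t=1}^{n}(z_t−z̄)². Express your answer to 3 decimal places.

Mean z̄ = (12.7 + 14.3 + 14.2 + 14.7 + 19.3 + 14.9 + 15.9 + 16.7 + 12.6 + 12.0 + 13.0)/11 = 14.5727
Numerator Σ_{t=1}^{10}(z_t−z̄)(z_{t+1}−z̄) = 10.8965
Denominator Σ(z_t−z̄)² = 45.4618
r_1 = 10.8965 / 45.4618 = 0.240

0.240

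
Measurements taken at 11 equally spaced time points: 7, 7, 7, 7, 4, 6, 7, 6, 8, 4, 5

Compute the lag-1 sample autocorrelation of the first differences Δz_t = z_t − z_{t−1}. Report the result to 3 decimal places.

-0.552

First differences Δz: 0, 0, 0, -3, 2, 1, -1, 2, -4, 1
Mean of differences = -0.2000
Numerator Σ(Δz_t−Δz̄)(Δz_{t+1}−Δz̄) = -19.6400
Denominator Σ(Δz_t−Δz̄)² = 35.6000
r_1(Δz) = -19.6400 / 35.6000 = -0.552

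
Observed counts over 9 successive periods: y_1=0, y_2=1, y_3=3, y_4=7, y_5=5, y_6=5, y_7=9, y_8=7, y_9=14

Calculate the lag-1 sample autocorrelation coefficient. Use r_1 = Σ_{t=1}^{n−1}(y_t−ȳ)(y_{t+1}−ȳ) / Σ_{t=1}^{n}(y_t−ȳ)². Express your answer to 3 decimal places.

Mean ȳ = (0 + 1 + 3 + 7 + 5 + 5 + 9 + 7 + 14)/9 = 5.6667
Numerator Σ_{t=1}^{8}(y_t−ȳ)(y_{t+1}−ȳ) = 48.2222
Denominator Σ(y_t−ȳ)² = 146.0000
r_1 = 48.2222 / 146.0000 = 0.330

0.330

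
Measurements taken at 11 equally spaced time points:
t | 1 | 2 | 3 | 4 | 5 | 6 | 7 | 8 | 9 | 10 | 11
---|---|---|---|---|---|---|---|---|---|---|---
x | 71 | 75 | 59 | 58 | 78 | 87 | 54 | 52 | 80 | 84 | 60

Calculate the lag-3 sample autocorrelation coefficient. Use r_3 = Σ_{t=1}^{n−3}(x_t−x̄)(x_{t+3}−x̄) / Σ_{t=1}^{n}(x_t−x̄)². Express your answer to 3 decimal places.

Mean x̄ = (71 + 75 + 59 + 58 + 78 + 87 + 54 + 52 + 80 + 84 + 60)/11 = 68.9091
Numerator Σ_{t=1}^{8}(x_t−x̄)(x_{t+3}−x̄) = -11.4793
Denominator Σ(x_t−x̄)² = 1606.9091
r_3 = -11.4793 / 1606.9091 = -0.007

-0.007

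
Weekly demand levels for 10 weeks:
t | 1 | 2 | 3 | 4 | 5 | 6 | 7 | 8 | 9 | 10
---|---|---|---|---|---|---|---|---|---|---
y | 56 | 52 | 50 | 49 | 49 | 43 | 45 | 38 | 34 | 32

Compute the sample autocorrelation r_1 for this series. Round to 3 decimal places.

Mean ȳ = (56 + 52 + 50 + 49 + 49 + 43 + 45 + 38 + 34 + 32)/10 = 44.8000
Numerator Σ_{t=1}^{9}(y_t−ȳ)(y_{t+1}−ȳ) = 359.9600
Denominator Σ(y_t−ȳ)² = 569.6000
r_1 = 359.9600 / 569.6000 = 0.632

0.632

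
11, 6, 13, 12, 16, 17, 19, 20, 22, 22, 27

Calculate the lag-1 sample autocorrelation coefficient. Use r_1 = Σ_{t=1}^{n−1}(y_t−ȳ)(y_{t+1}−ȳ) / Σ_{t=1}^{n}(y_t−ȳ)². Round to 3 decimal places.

Mean ȳ = (11 + 6 + 13 + 12 + 16 + 17 + 19 + 20 + 22 + 22 + 27)/11 = 16.8182
Numerator Σ_{t=1}^{10}(y_t−ȳ)(y_{t+1}−ȳ) = 229.8760
Denominator Σ(y_t−ȳ)² = 361.6364
r_1 = 229.8760 / 361.6364 = 0.636

0.636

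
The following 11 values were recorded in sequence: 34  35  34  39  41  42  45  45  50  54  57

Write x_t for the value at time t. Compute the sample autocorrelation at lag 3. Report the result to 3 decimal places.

Mean x̄ = (34 + 35 + 34 + 39 + 41 + 42 + 45 + 45 + 50 + 54 + 57)/11 = 43.2727
Numerator Σ_{t=1}^{8}(x_t−x̄)(x_{t+3}−x̄) = 92.5950
Denominator Σ(x_t−x̄)² = 620.1818
r_3 = 92.5950 / 620.1818 = 0.149

0.149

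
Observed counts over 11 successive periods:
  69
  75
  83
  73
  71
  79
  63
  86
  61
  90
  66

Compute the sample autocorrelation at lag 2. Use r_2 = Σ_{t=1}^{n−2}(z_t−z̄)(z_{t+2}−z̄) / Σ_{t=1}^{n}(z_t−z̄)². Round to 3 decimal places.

Mean z̄ = (69 + 75 + 83 + 73 + 71 + 79 + 63 + 86 + 61 + 90 + 66)/11 = 74.1818
Numerator Σ_{t=1}^{9}(z_t−z̄)(z_{t+2}−z̄) = 454.2975
Denominator Σ(z_t−z̄)² = 895.6364
r_2 = 454.2975 / 895.6364 = 0.507

0.507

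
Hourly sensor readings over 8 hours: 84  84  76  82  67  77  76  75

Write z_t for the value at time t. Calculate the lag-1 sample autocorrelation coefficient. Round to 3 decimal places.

Mean z̄ = (84 + 84 + 76 + 82 + 67 + 77 + 76 + 75)/8 = 77.6250
Deviations from mean: 6.3750, 6.3750, -1.6250, 4.3750, -10.6250, -0.6250, -1.6250, -2.6250
Numerator Σ_{t=1}^{7}(z_t−z̄)(z_{t+1}−z̄) = -11.3906
Denominator Σ(z_t−z̄)² = 225.8750
r_1 = -11.3906 / 225.8750 = -0.050

-0.050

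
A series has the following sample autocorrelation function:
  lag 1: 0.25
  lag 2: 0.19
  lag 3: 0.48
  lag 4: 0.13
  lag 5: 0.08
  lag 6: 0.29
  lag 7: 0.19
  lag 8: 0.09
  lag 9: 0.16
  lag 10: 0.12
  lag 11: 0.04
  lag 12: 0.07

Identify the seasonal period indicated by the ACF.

3

The largest autocorrelation is r_3 = 0.48, with a weaker echo at lag 6 (0.29); the remaining lags stay at or below 0.25. The elevated value at lag 1 (0.25), dropping to 0.19 at lag 2, reflects decaying short-term dependence rather than seasonality.
The dominant spike at lag 3 indicates a seasonal period of 3.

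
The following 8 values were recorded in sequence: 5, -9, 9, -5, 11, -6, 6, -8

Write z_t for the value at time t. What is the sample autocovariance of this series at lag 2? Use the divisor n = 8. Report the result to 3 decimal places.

41.168

Mean z̄ = (5 − 9 + 9 − 5 + 11 − 6 + 6 − 8)/8 = 0.3750
Σ_{t=1}^{6}(z_t−z̄)(z_{t+2}−z̄) = 329.3438
γ_2 = 329.3438 / 8 = 41.168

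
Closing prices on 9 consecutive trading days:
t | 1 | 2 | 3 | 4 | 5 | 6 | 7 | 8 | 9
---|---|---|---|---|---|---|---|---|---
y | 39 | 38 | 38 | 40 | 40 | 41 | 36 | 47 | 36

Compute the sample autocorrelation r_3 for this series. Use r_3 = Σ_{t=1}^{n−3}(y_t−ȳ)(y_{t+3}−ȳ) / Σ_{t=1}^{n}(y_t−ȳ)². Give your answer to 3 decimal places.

-0.072

Mean ȳ = (39 + 38 + 38 + 40 + 40 + 41 + 36 + 47 + 36)/9 = 39.4444
Σ(y_t−ȳ)(y_{t+3}−ȳ) = (-0.2469) + (-0.8025) + (-2.2469) + (-1.9136) + (4.1975) + (-5.3580) = -6.3704
Denominator Σ(y_t−ȳ)² = 88.2222
r_3 = -6.3704 / 88.2222 = -0.072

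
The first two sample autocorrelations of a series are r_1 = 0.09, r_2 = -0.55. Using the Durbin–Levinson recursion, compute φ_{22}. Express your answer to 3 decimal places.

-0.563

φ_{22} = (r_2 − r_1²) / (1 − r_1²)
r_1² = (0.09)² = 0.0081
Numerator = -0.55 − 0.0081 = -0.5581; denominator = 1 − 0.0081 = 0.9919
φ_{22} = -0.5581 / 0.9919 = -0.563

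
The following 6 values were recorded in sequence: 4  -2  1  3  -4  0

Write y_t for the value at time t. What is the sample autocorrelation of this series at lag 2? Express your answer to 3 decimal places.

Mean ȳ = (4 − 2 + 1 + 3 − 4 + 0)/6 = 0.3333
Σ(y_t−ȳ)(y_{t+2}−ȳ) = (2.4444) + (-6.2222) + (-2.8889) + (-0.8889) = -7.5556
Denominator Σ(y_t−ȳ)² = 45.3333
r_2 = -7.5556 / 45.3333 = -0.167

-0.167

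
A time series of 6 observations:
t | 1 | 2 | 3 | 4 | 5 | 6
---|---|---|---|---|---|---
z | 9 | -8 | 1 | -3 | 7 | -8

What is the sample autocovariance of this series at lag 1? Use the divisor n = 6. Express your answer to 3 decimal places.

-26.852

Mean z̄ = (9 − 8 + 1 − 3 + 7 − 8)/6 = -0.3333
Σ_{t=1}^{5}(z_t−z̄)(z_{t+1}−z̄) = -161.1111
γ_1 = -161.1111 / 6 = -26.852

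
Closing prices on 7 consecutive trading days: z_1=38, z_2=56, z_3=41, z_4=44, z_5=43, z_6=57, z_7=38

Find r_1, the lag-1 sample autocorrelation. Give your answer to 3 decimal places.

Mean z̄ = (38 + 56 + 41 + 44 + 43 + 57 + 38)/7 = 45.2857
Deviations from mean: -7.2857, 10.7143, -4.2857, -1.2857, -2.2857, 11.7143, -7.2857
Numerator Σ_{t=1}^{6}(z_t−z̄)(z_{t+1}−z̄) = -227.6531
Denominator Σ(z_t−z̄)² = 383.4286
r_1 = -227.6531 / 383.4286 = -0.594

-0.594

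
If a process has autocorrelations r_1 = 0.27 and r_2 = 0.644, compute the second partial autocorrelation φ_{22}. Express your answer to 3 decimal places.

0.616

φ_{22} = (r_2 − r_1²) / (1 − r_1²)
r_1² = (0.27)² = 0.0729
Numerator = 0.644 − 0.0729 = 0.5711; denominator = 1 − 0.0729 = 0.9271
φ_{22} = 0.5711 / 0.9271 = 0.616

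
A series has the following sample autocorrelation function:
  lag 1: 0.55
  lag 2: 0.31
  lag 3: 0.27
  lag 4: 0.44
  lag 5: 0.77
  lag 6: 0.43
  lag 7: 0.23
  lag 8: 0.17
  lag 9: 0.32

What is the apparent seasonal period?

5

The largest autocorrelation is r_5 = 0.77; the remaining lags stay at or below 0.55. The elevated value at lag 1 (0.55), dropping to 0.31 at lag 2, reflects decaying short-term dependence rather than seasonality.
The dominant spike at lag 5 indicates a seasonal period of 5.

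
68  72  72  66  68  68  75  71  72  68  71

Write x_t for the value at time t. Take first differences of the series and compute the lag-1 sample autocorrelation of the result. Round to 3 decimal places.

First differences Δx: 4, 0, -6, 2, 0, 7, -4, 1, -4, 3
Mean of differences = 0.3000
Numerator Σ(Δx_t−Δx̄)(Δx_{t+1}−Δx̄) = -58.8900
Denominator Σ(Δx_t−Δx̄)² = 146.1000
r_1(Δx) = -58.8900 / 146.1000 = -0.403

-0.403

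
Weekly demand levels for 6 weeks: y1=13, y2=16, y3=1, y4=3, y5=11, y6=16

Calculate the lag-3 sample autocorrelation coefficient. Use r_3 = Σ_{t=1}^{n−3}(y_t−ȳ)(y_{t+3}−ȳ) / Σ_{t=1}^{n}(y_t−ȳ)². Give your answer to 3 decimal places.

-0.325

Mean ȳ = (13 + 16 + 1 + 3 + 11 + 16)/6 = 10.0000
Deviations from mean: 3.0000, 6.0000, -9.0000, -7.0000, 1.0000, 6.0000
Σ(y_t−ȳ)(y_{t+3}−ȳ) = (-21.0000) + (6.0000) + (-54.0000) = -69.0000
Denominator Σ(y_t−ȳ)² = 212.0000
r_3 = -69.0000 / 212.0000 = -0.325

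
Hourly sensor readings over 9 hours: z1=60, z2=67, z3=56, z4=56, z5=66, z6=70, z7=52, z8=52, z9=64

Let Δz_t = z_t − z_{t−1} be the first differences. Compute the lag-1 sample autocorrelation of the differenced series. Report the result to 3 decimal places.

First differences Δz: 7, -11, 0, 10, 4, -18, 0, 12
Mean of differences = 0.5000
Numerator Σ(Δz_t−Δz̄)(Δz_{t+1}−Δz̄) = -101.7500
Denominator Σ(Δz_t−Δz̄)² = 752.0000
r_1(Δz) = -101.7500 / 752.0000 = -0.135

-0.135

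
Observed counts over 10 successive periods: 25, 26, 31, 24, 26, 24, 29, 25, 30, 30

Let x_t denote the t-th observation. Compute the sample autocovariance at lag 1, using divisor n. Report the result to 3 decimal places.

-1.500

Mean x̄ = (25 + 26 + 31 + 24 + 26 + 24 + 29 + 25 + 30 + 30)/10 = 27.0000
Σ_{t=1}^{9}(x_t−x̄)(x_{t+1}−x̄) = -15.0000
γ_1 = -15.0000 / 10 = -1.500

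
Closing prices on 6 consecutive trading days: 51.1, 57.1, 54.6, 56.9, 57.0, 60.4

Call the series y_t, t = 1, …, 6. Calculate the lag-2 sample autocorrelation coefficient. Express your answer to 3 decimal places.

Mean ȳ = (51.1 + 57.1 + 54.6 + 56.9 + 57.0 + 60.4)/6 = 56.1833
Σ(y_t−ȳ)(y_{t+2}−ȳ) = (8.0486) + (0.6569) + (-1.2931) + (3.0219) = 10.4344
Denominator Σ(y_t−ȳ)² = 48.1483
r_2 = 10.4344 / 48.1483 = 0.217

0.217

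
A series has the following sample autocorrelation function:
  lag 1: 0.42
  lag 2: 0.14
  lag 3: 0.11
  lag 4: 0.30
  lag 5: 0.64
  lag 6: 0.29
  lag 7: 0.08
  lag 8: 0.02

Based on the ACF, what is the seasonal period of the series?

5

The largest autocorrelation is r_5 = 0.64; the remaining lags stay at or below 0.42. The elevated value at lag 1 (0.42), dropping to 0.14 at lag 2, reflects decaying short-term dependence rather than seasonality.
The dominant spike at lag 5 indicates a seasonal period of 5.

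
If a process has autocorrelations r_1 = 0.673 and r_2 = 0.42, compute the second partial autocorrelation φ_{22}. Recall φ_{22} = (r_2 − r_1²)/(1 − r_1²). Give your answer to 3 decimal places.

φ_{22} = (r_2 − r_1²) / (1 − r_1²)
r_1² = (0.673)² = 0.452929
Numerator = 0.42 − 0.4529 = -0.0329; denominator = 1 − 0.4529 = 0.5471
φ_{22} = -0.0329 / 0.5471 = -0.060

-0.060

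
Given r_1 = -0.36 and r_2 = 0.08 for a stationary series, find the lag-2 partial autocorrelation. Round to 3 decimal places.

φ_{22} = (r_2 − r_1²) / (1 − r_1²)
r_1² = (-0.36)² = 0.1296
Numerator = 0.08 − 0.1296 = -0.0496; denominator = 1 − 0.1296 = 0.8704
φ_{22} = -0.0496 / 0.8704 = -0.057

-0.057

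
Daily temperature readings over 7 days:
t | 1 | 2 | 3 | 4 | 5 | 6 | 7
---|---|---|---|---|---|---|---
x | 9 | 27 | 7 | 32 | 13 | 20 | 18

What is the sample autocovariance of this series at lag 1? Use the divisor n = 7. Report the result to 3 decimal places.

Mean x̄ = (9 + 27 + 7 + 32 + 13 + 20 + 18)/7 = 18.0000
Σ_{t=1}^{6}(x_t−x̄)(x_{t+1}−x̄) = -414.0000
γ_1 = -414.0000 / 7 = -59.143

-59.143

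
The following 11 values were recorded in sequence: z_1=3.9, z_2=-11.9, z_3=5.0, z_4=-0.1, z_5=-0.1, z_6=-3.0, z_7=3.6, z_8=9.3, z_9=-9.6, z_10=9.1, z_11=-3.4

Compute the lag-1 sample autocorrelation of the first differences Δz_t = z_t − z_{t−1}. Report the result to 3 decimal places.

First differences Δz: -15.8, 16.9, -5.1, 0.0, -2.9, 6.6, 5.7, -18.9, 18.7, -12.5
Mean of differences = -0.7300
Numerator Σ(Δz_t−Δz̄)(Δz_{t+1}−Δz̄) = -1014.8429
Denominator Σ(Δz_t−Δz̄)² = 1503.5410
r_1(Δz) = -1014.8429 / 1503.5410 = -0.675

-0.675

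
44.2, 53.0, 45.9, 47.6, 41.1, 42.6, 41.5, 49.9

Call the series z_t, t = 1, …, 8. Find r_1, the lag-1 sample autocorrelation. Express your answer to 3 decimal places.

-0.065

Mean z̄ = (44.2 + 53.0 + 45.9 + 47.6 + 41.1 + 42.6 + 41.5 + 49.9)/8 = 45.7250
Deviations from mean: -1.5250, 7.2750, 0.1750, 1.8750, -4.6250, -3.1250, -4.2250, 4.1750
Numerator Σ_{t=1}^{7}(z_t−z̄)(z_{t+1}−z̄) = -8.1481
Denominator Σ(z_t−z̄)² = 125.2350
r_1 = -8.1481 / 125.2350 = -0.065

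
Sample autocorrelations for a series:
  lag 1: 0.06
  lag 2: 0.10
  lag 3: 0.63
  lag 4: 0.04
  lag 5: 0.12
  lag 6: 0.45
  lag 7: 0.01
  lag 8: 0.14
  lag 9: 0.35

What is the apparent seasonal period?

The largest autocorrelation is r_3 = 0.63, with weaker echoes at lags 6 (0.45) and 9 (0.35); the remaining lags stay at or below 0.14.
The dominant spike at lag 3 indicates a seasonal period of 3.

3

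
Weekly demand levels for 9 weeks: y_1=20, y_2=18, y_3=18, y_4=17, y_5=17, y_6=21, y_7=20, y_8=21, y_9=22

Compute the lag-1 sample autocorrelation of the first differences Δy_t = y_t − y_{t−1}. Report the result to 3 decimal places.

-0.205

First differences Δy: -2, 0, -1, 0, 4, -1, 1, 1
Mean of differences = 0.2500
Numerator Σ(Δy_t−Δȳ)(Δy_{t+1}−Δȳ) = -4.8125
Denominator Σ(Δy_t−Δȳ)² = 23.5000
r_1(Δy) = -4.8125 / 23.5000 = -0.205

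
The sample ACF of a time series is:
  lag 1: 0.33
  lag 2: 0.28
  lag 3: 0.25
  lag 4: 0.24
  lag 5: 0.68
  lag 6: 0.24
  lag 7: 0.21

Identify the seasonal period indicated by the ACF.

5

The largest autocorrelation is r_5 = 0.68; the remaining lags stay at or below 0.33. The elevated value at lag 1 (0.33), dropping to 0.28 at lag 2, reflects decaying short-term dependence rather than seasonality.
The dominant spike at lag 5 indicates a seasonal period of 5.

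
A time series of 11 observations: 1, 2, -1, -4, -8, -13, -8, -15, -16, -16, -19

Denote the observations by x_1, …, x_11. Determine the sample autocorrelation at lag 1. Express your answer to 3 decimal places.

0.694

Mean x̄ = (1 + 2 − 1 − 4 − 8 − 13 − 8 − 15 − 16 − 16 − 19)/11 = -8.8182
Numerator Σ_{t=1}^{10}(x_t−x̄)(x_{t+1}−x̄) = 389.6033
Denominator Σ(x_t−x̄)² = 561.6364
r_1 = 389.6033 / 561.6364 = 0.694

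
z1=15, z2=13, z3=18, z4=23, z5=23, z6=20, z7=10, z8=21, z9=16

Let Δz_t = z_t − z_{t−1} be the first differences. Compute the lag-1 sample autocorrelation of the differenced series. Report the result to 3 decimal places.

First differences Δz: -2, 5, 5, 0, -3, -10, 11, -5
Mean of differences = 0.1250
Numerator Σ(Δz_t−Δz̄)(Δz_{t+1}−Δz̄) = -121.0156
Denominator Σ(Δz_t−Δz̄)² = 308.8750
r_1(Δz) = -121.0156 / 308.8750 = -0.392

-0.392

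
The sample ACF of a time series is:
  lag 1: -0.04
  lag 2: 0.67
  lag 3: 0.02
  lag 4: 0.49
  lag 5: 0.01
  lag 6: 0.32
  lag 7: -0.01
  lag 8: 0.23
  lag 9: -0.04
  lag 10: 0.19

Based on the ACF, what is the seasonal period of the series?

2

The largest autocorrelation is r_2 = 0.67, with weaker echoes at lags 4 (0.49), 6 (0.32), 8 (0.23) and 10 (0.19); the remaining lags stay at or below 0.02.
The dominant spike at lag 2 indicates a seasonal period of 2.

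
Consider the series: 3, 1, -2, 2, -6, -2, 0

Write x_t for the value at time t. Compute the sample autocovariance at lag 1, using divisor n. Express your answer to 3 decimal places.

Mean x̄ = (3 + 1 − 2 + 2 − 6 − 2 + 0)/7 = -0.5714
Σ_{t=1}^{6}(x_t−x̄)(x_{t+1}−x̄) = -7.3265
γ_1 = -7.3265 / 7 = -1.047

-1.047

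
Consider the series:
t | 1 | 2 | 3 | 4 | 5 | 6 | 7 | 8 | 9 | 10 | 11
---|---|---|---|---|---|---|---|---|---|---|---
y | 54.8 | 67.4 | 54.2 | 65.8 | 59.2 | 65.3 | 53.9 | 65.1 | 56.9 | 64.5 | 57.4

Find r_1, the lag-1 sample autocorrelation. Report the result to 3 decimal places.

Mean ȳ = (54.8 + 67.4 + 54.2 + 65.8 + 59.2 + 65.3 + 53.9 + 65.1 + 56.9 + 64.5 + 57.4)/11 = 60.4091
Numerator Σ_{t=1}^{10}(y_t−ȳ)(y_{t+1}−ȳ) = -234.0192
Denominator Σ(y_t−ȳ)² = 275.8091
r_1 = -234.0192 / 275.8091 = -0.848

-0.848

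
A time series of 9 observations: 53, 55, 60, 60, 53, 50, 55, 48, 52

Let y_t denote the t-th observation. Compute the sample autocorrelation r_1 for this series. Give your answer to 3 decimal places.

Mean ȳ = (53 + 55 + 60 + 60 + 53 + 50 + 55 + 48 + 52)/9 = 54.0000
Numerator Σ_{t=1}^{8}(y_t−ȳ)(y_{t+1}−ȳ) = 41.0000
Denominator Σ(y_t−ȳ)² = 132.0000
r_1 = 41.0000 / 132.0000 = 0.311

0.311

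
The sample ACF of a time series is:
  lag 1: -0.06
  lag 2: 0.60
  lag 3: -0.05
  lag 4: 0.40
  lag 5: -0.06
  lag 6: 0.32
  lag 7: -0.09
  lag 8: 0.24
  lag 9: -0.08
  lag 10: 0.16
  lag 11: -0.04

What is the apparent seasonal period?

2

The largest autocorrelation is r_2 = 0.60, with weaker echoes at lags 4 (0.40), 6 (0.32), 8 (0.24) and 10 (0.16); the remaining lags stay at or below -0.04.
The dominant spike at lag 2 indicates a seasonal period of 2.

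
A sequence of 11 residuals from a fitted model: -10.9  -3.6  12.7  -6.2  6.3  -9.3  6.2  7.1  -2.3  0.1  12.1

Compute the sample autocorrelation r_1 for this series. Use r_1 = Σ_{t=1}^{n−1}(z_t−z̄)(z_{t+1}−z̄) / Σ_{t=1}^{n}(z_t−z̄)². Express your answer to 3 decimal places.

Mean z̄ = (-10.9 − 3.6 + 12.7 − 6.2 + 6.3 − 9.3 + 6.2 + 7.1 − 2.3 + 0.1 + 12.1)/11 = 1.1091
Numerator Σ_{t=1}^{10}(z_t−z̄)(z_{t+1}−z̄) = -225.2901
Denominator Σ(z_t−z̄)² = 684.7091
r_1 = -225.2901 / 684.7091 = -0.329

-0.329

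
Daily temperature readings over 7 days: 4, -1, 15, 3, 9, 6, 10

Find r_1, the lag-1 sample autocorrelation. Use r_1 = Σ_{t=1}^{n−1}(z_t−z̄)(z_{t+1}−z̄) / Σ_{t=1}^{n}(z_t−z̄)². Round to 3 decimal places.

-0.522

Mean z̄ = (4 − 1 + 15 + 3 + 9 + 6 + 10)/7 = 6.5714
Deviations from mean: -2.5714, -7.5714, 8.4286, -3.5714, 2.4286, -0.5714, 3.4286
Σ(z_t−z̄)(z_{t+1}−z̄) = (19.4694) + (-63.8163) + (-30.1020) + (-8.6735) + (-1.3878) + (-1.9592) = -86.4694
Denominator Σ(z_t−z̄)² = 165.7143
r_1 = -86.4694 / 165.7143 = -0.522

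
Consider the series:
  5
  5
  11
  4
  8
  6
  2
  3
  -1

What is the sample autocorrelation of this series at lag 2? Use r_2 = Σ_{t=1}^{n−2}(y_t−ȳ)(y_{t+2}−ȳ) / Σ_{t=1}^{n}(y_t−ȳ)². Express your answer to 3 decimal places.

0.264

Mean ȳ = (5 + 5 + 11 + 4 + 8 + 6 + 2 + 3 − 1)/9 = 4.7778
Σ(y_t−ȳ)(y_{t+2}−ȳ) = (1.3827) + (-0.1728) + (20.0494) + (-0.9506) + (-8.9506) + (-2.1728) + (16.0494) = 25.2346
Denominator Σ(y_t−ȳ)² = 95.5556
r_2 = 25.2346 / 95.5556 = 0.264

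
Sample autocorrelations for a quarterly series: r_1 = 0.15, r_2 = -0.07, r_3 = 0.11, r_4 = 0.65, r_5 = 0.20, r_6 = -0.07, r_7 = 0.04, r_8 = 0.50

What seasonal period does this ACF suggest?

4

The largest autocorrelation is r_4 = 0.65, with a weaker echo at lag 8 (0.50); the remaining lags stay at or below 0.20.
The dominant spike at lag 4 indicates a seasonal period of 4.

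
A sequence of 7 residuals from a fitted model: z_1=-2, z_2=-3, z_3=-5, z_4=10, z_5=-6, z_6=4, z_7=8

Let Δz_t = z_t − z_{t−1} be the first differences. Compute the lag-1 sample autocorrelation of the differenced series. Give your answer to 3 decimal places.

-0.688

First differences Δz: -1, -2, 15, -16, 10, 4
Mean of differences = 1.6667
Numerator Σ(Δz_t−Δz̄)(Δz_{t+1}−Δz̄) = -402.4444
Denominator Σ(Δz_t−Δz̄)² = 585.3333
r_1(Δz) = -402.4444 / 585.3333 = -0.688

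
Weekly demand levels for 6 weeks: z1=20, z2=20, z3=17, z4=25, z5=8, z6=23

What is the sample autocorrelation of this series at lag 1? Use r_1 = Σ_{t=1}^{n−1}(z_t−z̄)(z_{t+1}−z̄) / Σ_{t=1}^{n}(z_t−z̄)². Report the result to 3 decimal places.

Mean z̄ = (20 + 20 + 17 + 25 + 8 + 23)/6 = 18.8333
Numerator Σ_{t=1}^{5}(z_t−z̄)(z_{t+1}−z̄) = -124.0278
Denominator Σ(z_t−z̄)² = 178.8333
r_1 = -124.0278 / 178.8333 = -0.694

-0.694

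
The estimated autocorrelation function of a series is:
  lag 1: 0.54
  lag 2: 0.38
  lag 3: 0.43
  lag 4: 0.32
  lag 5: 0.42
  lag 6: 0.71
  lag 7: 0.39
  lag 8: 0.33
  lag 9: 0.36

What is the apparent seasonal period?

6

The largest autocorrelation is r_6 = 0.71; the remaining lags stay at or below 0.54. The elevated value at lag 1 (0.54), dropping to 0.38 at lag 2, reflects decaying short-term dependence rather than seasonality.
The dominant spike at lag 6 indicates a seasonal period of 6.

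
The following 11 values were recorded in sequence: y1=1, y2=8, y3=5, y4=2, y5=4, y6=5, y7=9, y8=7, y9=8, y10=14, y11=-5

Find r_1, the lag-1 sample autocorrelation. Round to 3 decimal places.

Mean ȳ = (1 + 8 + 5 + 2 + 4 + 5 + 9 + 7 + 8 + 14 − 5)/11 = 5.2727
Numerator Σ_{t=1}^{10}(y_t−ȳ)(y_{t+1}−ȳ) = -62.7107
Denominator Σ(y_t−ȳ)² = 244.1818
r_1 = -62.7107 / 244.1818 = -0.257

-0.257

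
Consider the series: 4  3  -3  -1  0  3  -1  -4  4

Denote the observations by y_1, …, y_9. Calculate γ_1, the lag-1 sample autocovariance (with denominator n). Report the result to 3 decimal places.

-0.849

Mean ȳ = (4 + 3 − 3 − 1 + 0 + 3 − 1 − 4 + 4)/9 = 0.5556
Σ_{t=1}^{8}(y_t−ȳ)(y_{t+1}−ȳ) = -7.6420
γ_1 = -7.6420 / 9 = -0.849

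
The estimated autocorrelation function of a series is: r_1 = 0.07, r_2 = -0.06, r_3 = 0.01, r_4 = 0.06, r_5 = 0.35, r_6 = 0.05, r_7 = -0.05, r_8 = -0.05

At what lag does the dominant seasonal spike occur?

5

The largest autocorrelation is r_5 = 0.35; the remaining lags stay at or below 0.07.
The dominant spike at lag 5 indicates a seasonal period of 5.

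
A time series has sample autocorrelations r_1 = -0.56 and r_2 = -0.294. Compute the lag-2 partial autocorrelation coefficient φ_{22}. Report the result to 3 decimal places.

φ_{22} = (r_2 − r_1²) / (1 − r_1²)
r_1² = (-0.56)² = 0.3136
Numerator = -0.294 − 0.3136 = -0.6076; denominator = 1 − 0.3136 = 0.6864
φ_{22} = -0.6076 / 0.6864 = -0.885

-0.885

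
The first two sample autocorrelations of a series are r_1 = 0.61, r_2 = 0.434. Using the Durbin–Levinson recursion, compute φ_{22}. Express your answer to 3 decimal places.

φ_{22} = (r_2 − r_1²) / (1 − r_1²)
r_1² = (0.61)² = 0.3721
Numerator = 0.434 − 0.3721 = 0.0619; denominator = 1 − 0.3721 = 0.6279
φ_{22} = 0.0619 / 0.6279 = 0.099

0.099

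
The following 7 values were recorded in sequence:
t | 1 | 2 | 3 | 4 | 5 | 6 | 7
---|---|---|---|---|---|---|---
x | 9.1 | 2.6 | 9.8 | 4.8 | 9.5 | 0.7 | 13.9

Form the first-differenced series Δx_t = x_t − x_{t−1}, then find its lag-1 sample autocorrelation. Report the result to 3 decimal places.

First differences Δx: -6.5, 7.2, -5.0, 4.7, -8.8, 13.2
Mean of differences = 0.8000
Numerator Σ(Δx_t−Δx̄)(Δx_{t+1}−Δx̄) = -262.9400
Denominator Σ(Δx_t−Δx̄)² = 389.0200
r_1(Δx) = -262.9400 / 389.0200 = -0.676

-0.676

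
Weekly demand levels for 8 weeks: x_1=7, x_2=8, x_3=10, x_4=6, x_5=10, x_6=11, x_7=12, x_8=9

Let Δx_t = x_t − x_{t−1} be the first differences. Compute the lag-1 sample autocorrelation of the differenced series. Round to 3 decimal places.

-0.448

First differences Δx: 1, 2, -4, 4, 1, 1, -3
Mean of differences = 0.2857
Numerator Σ(Δx_t−Δx̄)(Δx_{t+1}−Δx̄) = -21.2245
Denominator Σ(Δx_t−Δx̄)² = 47.4286
r_1(Δx) = -21.2245 / 47.4286 = -0.448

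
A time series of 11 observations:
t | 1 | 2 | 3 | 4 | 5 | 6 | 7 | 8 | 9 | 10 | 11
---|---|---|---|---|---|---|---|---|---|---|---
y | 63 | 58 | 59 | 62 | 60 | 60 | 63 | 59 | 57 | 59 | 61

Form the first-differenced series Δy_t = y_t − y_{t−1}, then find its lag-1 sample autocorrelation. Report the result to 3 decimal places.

First differences Δy: -5, 1, 3, -2, 0, 3, -4, -2, 2, 2
Mean of differences = -0.2000
Numerator Σ(Δy_t−Δȳ)(Δy_{t+1}−Δȳ) = -11.8400
Denominator Σ(Δy_t−Δȳ)² = 75.6000
r_1(Δy) = -11.8400 / 75.6000 = -0.157

-0.157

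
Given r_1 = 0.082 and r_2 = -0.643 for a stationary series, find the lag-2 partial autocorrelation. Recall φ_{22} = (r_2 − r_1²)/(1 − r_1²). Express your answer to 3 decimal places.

-0.654

φ_{22} = (r_2 − r_1²) / (1 − r_1²)
r_1² = (0.082)² = 0.006724
Numerator = -0.643 − 0.0067 = -0.6497; denominator = 1 − 0.0067 = 0.9933
φ_{22} = -0.6497 / 0.9933 = -0.654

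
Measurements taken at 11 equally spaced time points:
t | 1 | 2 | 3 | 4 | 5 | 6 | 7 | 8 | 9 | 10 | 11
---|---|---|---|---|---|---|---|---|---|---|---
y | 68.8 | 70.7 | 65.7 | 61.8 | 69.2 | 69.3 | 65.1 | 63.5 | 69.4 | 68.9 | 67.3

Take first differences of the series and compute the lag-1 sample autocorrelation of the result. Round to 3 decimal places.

-0.152

First differences Δy: 1.9, -5.0, -3.9, 7.4, 0.1, -4.2, -1.6, 5.9, -0.5, -1.6
Mean of differences = -0.1500
Numerator Σ(Δy_t−Δȳ)(Δy_{t+1}−Δȳ) = -23.7025
Denominator Σ(Δy_t−Δȳ)² = 156.1850
r_1(Δy) = -23.7025 / 156.1850 = -0.152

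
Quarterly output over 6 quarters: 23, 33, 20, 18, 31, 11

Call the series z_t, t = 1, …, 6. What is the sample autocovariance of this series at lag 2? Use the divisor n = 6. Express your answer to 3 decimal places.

Mean z̄ = (23 + 33 + 20 + 18 + 31 + 11)/6 = 22.6667
Σ_{t=1}^{4}(z_t−z̄)(z_{t+2}−z̄) = -16.8889
γ_2 = -16.8889 / 6 = -2.815

-2.815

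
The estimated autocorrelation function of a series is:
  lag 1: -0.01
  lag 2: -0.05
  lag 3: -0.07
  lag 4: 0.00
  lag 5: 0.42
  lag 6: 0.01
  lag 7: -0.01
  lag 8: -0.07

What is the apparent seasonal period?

The largest autocorrelation is r_5 = 0.42; the remaining lags stay at or below 0.01.
The dominant spike at lag 5 indicates a seasonal period of 5.

5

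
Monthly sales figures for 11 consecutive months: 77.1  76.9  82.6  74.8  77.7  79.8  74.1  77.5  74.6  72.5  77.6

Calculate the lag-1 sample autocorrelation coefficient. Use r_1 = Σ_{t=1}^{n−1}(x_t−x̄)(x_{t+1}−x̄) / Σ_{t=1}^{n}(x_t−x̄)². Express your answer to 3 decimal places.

-0.196

Mean x̄ = (77.1 + 76.9 + 82.6 + 74.8 + 77.7 + 79.8 + 74.1 + 77.5 + 74.6 + 72.5 + 77.6)/11 = 76.8364
Numerator Σ_{t=1}^{10}(x_t−x̄)(x_{t+1}−x̄) = -15.5759
Denominator Σ(x_t−x̄)² = 79.2855
r_1 = -15.5759 / 79.2855 = -0.196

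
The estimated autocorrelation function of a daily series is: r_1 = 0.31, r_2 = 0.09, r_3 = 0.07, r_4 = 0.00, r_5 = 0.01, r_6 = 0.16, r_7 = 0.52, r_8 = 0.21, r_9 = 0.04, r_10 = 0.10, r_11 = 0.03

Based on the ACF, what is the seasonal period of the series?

The largest autocorrelation is r_7 = 0.52; the remaining lags stay at or below 0.31. The elevated value at lag 1 (0.31), dropping to 0.09 at lag 2, reflects decaying short-term dependence rather than seasonality.
The dominant spike at lag 7 indicates a seasonal period of 7.

7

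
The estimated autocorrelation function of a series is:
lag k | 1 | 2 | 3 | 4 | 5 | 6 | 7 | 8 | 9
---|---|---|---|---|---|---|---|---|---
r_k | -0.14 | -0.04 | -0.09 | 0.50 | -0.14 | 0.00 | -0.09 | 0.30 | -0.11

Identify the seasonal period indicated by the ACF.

The largest autocorrelation is r_4 = 0.50, with a weaker echo at lag 8 (0.30); the remaining lags stay at or below 0.00.
The dominant spike at lag 4 indicates a seasonal period of 4.

4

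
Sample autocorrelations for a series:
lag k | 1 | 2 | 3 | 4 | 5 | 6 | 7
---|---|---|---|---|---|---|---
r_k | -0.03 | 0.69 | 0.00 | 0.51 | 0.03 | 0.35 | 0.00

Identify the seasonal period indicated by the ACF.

The largest autocorrelation is r_2 = 0.69, with weaker echoes at lags 4 (0.51) and 6 (0.35); the remaining lags stay at or below 0.03.
The dominant spike at lag 2 indicates a seasonal period of 2.

2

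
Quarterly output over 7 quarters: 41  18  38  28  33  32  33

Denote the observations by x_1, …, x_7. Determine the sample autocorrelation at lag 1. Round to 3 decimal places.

Mean x̄ = (41 + 18 + 38 + 28 + 33 + 32 + 33)/7 = 31.8571
Deviations from mean: 9.1429, -13.8571, 6.1429, -3.8571, 1.1429, 0.1429, 1.1429
Σ(x_t−x̄)(x_{t+1}−x̄) = (-126.6939) + (-85.1224) + (-23.6939) + (-4.4082) + (0.1633) + (0.1633) = -239.5918
Denominator Σ(x_t−x̄)² = 330.8571
r_1 = -239.5918 / 330.8571 = -0.724

-0.724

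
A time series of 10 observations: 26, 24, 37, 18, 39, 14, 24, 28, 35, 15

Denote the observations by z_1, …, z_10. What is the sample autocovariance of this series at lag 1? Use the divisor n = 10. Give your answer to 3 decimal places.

-43.100

Mean z̄ = (26 + 24 + 37 + 18 + 39 + 14 + 24 + 28 + 35 + 15)/10 = 26.0000
Σ_{t=1}^{9}(z_t−z̄)(z_{t+1}−z̄) = -431.0000
γ_1 = -431.0000 / 10 = -43.100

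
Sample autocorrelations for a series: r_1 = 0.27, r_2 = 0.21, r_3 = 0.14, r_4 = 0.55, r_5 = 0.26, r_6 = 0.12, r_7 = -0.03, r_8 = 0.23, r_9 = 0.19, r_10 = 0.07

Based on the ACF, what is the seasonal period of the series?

4

The largest autocorrelation is r_4 = 0.55; the remaining lags stay at or below 0.27. The elevated value at lag 1 (0.27), dropping to 0.21 at lag 2, reflects decaying short-term dependence rather than seasonality.
The dominant spike at lag 4 indicates a seasonal period of 4.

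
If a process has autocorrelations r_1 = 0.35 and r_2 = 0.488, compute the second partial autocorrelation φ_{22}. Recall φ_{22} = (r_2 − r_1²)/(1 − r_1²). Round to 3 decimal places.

0.417

φ_{22} = (r_2 − r_1²) / (1 − r_1²)
r_1² = (0.35)² = 0.1225
Numerator = 0.488 − 0.1225 = 0.3655; denominator = 1 − 0.1225 = 0.8775
φ_{22} = 0.3655 / 0.8775 = 0.417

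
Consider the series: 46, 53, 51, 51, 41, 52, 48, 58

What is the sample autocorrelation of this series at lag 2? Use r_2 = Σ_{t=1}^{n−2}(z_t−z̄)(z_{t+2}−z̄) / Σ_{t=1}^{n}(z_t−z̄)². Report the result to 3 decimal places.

0.144

Mean z̄ = (46 + 53 + 51 + 51 + 41 + 52 + 48 + 58)/8 = 50.0000
Σ(z_t−z̄)(z_{t+2}−z̄) = (-4.0000) + (3.0000) + (-9.0000) + (2.0000) + (18.0000) + (16.0000) = 26.0000
Denominator Σ(z_t−z̄)² = 180.0000
r_2 = 26.0000 / 180.0000 = 0.144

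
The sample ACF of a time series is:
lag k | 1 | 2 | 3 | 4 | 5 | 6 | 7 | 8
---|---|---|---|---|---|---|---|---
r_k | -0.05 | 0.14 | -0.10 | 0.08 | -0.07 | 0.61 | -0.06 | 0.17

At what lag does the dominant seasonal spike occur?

6

The largest autocorrelation is r_6 = 0.61; the remaining lags stay at or below 0.17.
The dominant spike at lag 6 indicates a seasonal period of 6.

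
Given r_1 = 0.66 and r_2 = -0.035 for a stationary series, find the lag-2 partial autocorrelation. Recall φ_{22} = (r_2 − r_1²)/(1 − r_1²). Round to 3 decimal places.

φ_{22} = (r_2 − r_1²) / (1 − r_1²)
r_1² = (0.66)² = 0.4356
Numerator = -0.035 − 0.4356 = -0.4706; denominator = 1 − 0.4356 = 0.5644
φ_{22} = -0.4706 / 0.5644 = -0.834

-0.834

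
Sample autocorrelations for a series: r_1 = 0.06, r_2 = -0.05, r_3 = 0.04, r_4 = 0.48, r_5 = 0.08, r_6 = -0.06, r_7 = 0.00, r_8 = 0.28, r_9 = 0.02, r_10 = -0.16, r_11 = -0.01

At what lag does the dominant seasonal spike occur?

The largest autocorrelation is r_4 = 0.48, with a weaker echo at lag 8 (0.28); the remaining lags stay at or below 0.08.
The dominant spike at lag 4 indicates a seasonal period of 4.

4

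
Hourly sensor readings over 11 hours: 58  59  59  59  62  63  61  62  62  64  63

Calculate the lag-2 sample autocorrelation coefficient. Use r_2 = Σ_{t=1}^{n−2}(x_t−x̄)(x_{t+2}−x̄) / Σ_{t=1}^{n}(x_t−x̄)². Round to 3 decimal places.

Mean x̄ = (58 + 59 + 59 + 59 + 62 + 63 + 61 + 62 + 62 + 64 + 63)/11 = 61.0909
Numerator Σ_{t=1}^{9}(x_t−x̄)(x_{t+2}−x̄) = 10.8926
Denominator Σ(x_t−x̄)² = 40.9091
r_2 = 10.8926 / 40.9091 = 0.266

0.266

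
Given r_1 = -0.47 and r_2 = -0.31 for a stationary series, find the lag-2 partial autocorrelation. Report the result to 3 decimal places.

-0.681

φ_{22} = (r_2 − r_1²) / (1 − r_1²)
r_1² = (-0.47)² = 0.2209
Numerator = -0.31 − 0.2209 = -0.5309; denominator = 1 − 0.2209 = 0.7791
φ_{22} = -0.5309 / 0.7791 = -0.681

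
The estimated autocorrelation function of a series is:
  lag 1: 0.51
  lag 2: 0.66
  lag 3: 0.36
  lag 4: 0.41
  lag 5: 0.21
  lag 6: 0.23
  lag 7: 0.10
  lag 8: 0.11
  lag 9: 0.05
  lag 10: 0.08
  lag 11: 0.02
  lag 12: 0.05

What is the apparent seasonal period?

The largest autocorrelation is r_2 = 0.66; the remaining lags stay at or below 0.51.
The dominant spike at lag 2 indicates a seasonal period of 2.

2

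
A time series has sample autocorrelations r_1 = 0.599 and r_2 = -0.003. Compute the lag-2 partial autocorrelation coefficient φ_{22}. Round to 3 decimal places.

-0.564

φ_{22} = (r_2 − r_1²) / (1 − r_1²)
r_1² = (0.599)² = 0.358801
Numerator = -0.003 − 0.3588 = -0.3618; denominator = 1 − 0.3588 = 0.6412
φ_{22} = -0.3618 / 0.6412 = -0.564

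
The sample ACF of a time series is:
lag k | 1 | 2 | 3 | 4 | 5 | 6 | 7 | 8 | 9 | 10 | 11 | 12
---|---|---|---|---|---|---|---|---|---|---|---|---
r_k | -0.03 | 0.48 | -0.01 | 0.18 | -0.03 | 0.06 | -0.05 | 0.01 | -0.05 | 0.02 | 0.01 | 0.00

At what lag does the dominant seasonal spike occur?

2

The largest autocorrelation is r_2 = 0.48, with a weaker echo at lag 4 (0.18); the remaining lags stay at or below 0.06.
The dominant spike at lag 2 indicates a seasonal period of 2.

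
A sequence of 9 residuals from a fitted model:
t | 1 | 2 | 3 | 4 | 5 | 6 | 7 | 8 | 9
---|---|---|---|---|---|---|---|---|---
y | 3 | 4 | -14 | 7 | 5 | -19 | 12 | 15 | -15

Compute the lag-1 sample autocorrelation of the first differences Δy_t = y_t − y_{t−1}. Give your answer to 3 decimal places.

-0.350

First differences Δy: 1, -18, 21, -2, -24, 31, 3, -30
Mean of differences = -2.2500
Numerator Σ(Δy_t−Δȳ)(Δy_{t+1}−Δȳ) = -1111.3125
Denominator Σ(Δy_t−Δȳ)² = 3175.5000
r_1(Δy) = -1111.3125 / 3175.5000 = -0.350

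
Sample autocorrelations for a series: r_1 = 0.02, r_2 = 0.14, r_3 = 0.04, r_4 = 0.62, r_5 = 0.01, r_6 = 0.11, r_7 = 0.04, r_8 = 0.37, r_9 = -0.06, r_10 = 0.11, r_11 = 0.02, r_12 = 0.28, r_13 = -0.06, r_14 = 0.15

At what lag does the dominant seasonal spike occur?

4

The largest autocorrelation is r_4 = 0.62, with weaker echoes at lags 8 (0.37) and 12 (0.28); the remaining lags stay at or below 0.15.
The dominant spike at lag 4 indicates a seasonal period of 4.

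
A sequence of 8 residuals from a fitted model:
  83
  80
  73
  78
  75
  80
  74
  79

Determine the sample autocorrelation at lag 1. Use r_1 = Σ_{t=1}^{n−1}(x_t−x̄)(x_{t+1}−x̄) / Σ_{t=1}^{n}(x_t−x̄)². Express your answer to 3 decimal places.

Mean x̄ = (83 + 80 + 73 + 78 + 75 + 80 + 74 + 79)/8 = 77.7500
Deviations from mean: 5.2500, 2.2500, -4.7500, 0.2500, -2.7500, 2.2500, -3.7500, 1.2500
Σ(x_t−x̄)(x_{t+1}−x̄) = (11.8125) + (-10.6875) + (-1.1875) + (-0.6875) + (-6.1875) + (-8.4375) + (-4.6875) = -20.0625
Denominator Σ(x_t−x̄)² = 83.5000
r_1 = -20.0625 / 83.5000 = -0.240

-0.240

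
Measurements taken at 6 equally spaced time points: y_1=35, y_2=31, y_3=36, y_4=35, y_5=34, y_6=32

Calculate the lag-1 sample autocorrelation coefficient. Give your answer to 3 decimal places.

Mean ȳ = (35 + 31 + 36 + 35 + 34 + 32)/6 = 33.8333
Deviations from mean: 1.1667, -2.8333, 2.1667, 1.1667, 0.1667, -1.8333
Numerator Σ_{t=1}^{5}(y_t−ȳ)(y_{t+1}−ȳ) = -7.0278
Denominator Σ(y_t−ȳ)² = 18.8333
r_1 = -7.0278 / 18.8333 = -0.373

-0.373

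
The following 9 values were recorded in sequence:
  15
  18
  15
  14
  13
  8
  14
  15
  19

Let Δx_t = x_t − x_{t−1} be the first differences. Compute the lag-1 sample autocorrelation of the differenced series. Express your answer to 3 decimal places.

First differences Δx: 3, -3, -1, -1, -5, 6, 1, 4
Mean of differences = 0.5000
Numerator Σ(Δx_t−Δx̄)(Δx_{t+1}−Δx̄) = -18.7500
Denominator Σ(Δx_t−Δx̄)² = 96.0000
r_1(Δx) = -18.7500 / 96.0000 = -0.195

-0.195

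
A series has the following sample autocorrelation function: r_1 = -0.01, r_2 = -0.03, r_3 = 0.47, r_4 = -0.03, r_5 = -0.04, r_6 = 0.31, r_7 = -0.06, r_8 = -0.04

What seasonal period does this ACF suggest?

3

The largest autocorrelation is r_3 = 0.47, with a weaker echo at lag 6 (0.31); the remaining lags stay at or below -0.01.
The dominant spike at lag 3 indicates a seasonal period of 3.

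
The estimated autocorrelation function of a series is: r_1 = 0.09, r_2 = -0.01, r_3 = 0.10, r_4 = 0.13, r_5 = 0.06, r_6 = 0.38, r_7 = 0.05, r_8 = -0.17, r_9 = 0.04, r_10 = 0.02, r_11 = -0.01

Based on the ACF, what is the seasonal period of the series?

6

The largest autocorrelation is r_6 = 0.38; the remaining lags stay at or below 0.13.
The dominant spike at lag 6 indicates a seasonal period of 6.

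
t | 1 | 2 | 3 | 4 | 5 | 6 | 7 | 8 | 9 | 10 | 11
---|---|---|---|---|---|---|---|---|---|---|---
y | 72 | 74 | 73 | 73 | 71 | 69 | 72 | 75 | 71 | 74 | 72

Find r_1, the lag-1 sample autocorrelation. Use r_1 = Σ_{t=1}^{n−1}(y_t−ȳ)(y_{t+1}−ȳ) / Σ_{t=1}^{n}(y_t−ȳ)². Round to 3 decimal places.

-0.056

Mean ȳ = (72 + 74 + 73 + 73 + 71 + 69 + 72 + 75 + 71 + 74 + 72)/11 = 72.3636
Numerator Σ_{t=1}^{10}(y_t−ȳ)(y_{t+1}−ȳ) = -1.5868
Denominator Σ(y_t−ȳ)² = 28.5455
r_1 = -1.5868 / 28.5455 = -0.056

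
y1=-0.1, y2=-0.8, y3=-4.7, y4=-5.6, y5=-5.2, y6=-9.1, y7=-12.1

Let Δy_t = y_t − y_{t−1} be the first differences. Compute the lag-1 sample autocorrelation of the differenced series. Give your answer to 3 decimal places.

-0.271

First differences Δy: -0.7, -3.9, -0.9, 0.4, -3.9, -3.0
Mean of differences = -2.0000
Numerator Σ(Δy_t−Δȳ)(Δy_{t+1}−Δȳ) = -4.5800
Denominator Σ(Δy_t−Δȳ)² = 16.8800
r_1(Δy) = -4.5800 / 16.8800 = -0.271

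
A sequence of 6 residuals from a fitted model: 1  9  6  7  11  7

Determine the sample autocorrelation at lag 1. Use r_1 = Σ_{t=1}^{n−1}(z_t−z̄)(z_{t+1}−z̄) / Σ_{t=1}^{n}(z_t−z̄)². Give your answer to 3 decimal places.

Mean z̄ = (1 + 9 + 6 + 7 + 11 + 7)/6 = 6.8333
Σ(z_t−z̄)(z_{t+1}−z̄) = (-12.6389) + (-1.8056) + (-0.1389) + (0.6944) + (0.6944) = -13.1944
Denominator Σ(z_t−z̄)² = 56.8333
r_1 = -13.1944 / 56.8333 = -0.232

-0.232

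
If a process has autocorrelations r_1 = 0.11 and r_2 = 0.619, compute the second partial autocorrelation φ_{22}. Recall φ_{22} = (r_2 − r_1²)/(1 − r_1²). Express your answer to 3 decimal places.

φ_{22} = (r_2 − r_1²) / (1 − r_1²)
r_1² = (0.11)² = 0.0121
Numerator = 0.619 − 0.0121 = 0.6069; denominator = 1 − 0.0121 = 0.9879
φ_{22} = 0.6069 / 0.9879 = 0.614

0.614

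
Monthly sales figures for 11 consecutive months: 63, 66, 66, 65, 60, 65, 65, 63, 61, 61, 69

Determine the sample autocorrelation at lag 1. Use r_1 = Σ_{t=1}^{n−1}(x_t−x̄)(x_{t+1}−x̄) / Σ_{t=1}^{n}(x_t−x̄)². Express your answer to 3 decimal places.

Mean x̄ = (63 + 66 + 66 + 65 + 60 + 65 + 65 + 63 + 61 + 61 + 69)/11 = 64.0000
Numerator Σ_{t=1}^{10}(x_t−x̄)(x_{t+1}−x̄) = -7.0000
Denominator Σ(x_t−x̄)² = 72.0000
r_1 = -7.0000 / 72.0000 = -0.097

-0.097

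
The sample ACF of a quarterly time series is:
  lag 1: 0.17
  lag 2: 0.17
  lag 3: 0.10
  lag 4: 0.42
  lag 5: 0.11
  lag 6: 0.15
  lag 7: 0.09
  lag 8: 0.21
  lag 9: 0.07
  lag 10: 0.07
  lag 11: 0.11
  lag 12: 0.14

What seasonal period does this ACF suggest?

The largest autocorrelation is r_4 = 0.42, with a weaker echo at lag 8 (0.21); the remaining lags stay at or below 0.17.
The dominant spike at lag 4 indicates a seasonal period of 4.

4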